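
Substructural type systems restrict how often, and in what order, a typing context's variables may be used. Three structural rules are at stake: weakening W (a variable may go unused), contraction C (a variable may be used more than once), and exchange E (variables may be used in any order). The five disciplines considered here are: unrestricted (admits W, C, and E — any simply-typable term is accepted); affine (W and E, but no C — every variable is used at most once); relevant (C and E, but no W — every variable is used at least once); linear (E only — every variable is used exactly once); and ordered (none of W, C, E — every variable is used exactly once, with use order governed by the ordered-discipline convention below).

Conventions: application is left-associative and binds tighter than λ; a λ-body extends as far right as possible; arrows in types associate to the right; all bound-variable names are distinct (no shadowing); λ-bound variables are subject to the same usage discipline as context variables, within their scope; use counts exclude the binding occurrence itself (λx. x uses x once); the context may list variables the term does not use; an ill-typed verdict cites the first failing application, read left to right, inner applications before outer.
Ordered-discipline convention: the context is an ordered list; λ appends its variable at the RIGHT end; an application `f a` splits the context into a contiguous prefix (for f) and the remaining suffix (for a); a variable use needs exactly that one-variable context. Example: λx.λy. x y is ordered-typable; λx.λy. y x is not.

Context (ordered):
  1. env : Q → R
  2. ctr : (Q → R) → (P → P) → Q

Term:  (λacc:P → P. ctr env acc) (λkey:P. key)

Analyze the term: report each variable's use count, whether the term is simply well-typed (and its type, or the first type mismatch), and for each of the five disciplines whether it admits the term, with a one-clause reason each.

counts: env: 1, ctr: 1, acc (bound): 1, key (bound): 1
use order (left to right): ctr, env, acc, key
typing: well-typed at Q
ordered ✗ (no contiguous prefix/suffix split fits ctr, env, acc, key)
linear ✓ (env, ctr, acc, key: one use apiece)
affine ✓ (at most one use each (env, ctr, acc, key))
relevant ✓ (every one of env, ctr, acc, key appears)
unrestricted ✓ (well-typed at Q; no restrictions here)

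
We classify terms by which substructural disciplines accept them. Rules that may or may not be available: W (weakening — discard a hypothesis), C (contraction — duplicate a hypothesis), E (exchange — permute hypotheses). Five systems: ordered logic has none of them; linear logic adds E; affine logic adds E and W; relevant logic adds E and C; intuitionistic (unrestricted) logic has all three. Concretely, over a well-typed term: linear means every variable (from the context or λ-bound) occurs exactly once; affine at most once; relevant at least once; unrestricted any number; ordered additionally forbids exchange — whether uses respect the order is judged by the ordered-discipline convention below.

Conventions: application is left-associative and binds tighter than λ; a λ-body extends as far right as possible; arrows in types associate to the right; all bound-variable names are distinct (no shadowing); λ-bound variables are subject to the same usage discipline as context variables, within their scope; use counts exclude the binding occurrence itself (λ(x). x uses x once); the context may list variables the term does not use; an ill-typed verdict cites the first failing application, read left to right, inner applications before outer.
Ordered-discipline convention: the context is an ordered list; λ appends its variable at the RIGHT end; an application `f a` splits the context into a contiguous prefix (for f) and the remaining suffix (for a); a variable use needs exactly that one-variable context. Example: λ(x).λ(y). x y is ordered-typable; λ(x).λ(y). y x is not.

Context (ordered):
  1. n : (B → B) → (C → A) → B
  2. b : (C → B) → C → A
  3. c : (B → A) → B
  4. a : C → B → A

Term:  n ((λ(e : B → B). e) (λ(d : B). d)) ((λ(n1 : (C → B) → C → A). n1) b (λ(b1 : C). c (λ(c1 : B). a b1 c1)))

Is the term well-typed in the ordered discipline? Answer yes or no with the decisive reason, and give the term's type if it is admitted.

yes — single-use (n, b, c, a, e, d, n1, b1, c1), ordered derivation ok; term : B
use counts: n ×1, b ×1, c ×1, a ×1, e [bound] ×1, d [bound] ×1, n1 [bound] ×1, b1 [bound] ×1, c1 [bound] ×1
uses in reading order: n, e, d, n1, b, c, a, b1, c1
typing: well-typed — term : B
summary: ordered ✓ | linear ✓ | affine ✓ | relevant ✓ | unrestricted ✓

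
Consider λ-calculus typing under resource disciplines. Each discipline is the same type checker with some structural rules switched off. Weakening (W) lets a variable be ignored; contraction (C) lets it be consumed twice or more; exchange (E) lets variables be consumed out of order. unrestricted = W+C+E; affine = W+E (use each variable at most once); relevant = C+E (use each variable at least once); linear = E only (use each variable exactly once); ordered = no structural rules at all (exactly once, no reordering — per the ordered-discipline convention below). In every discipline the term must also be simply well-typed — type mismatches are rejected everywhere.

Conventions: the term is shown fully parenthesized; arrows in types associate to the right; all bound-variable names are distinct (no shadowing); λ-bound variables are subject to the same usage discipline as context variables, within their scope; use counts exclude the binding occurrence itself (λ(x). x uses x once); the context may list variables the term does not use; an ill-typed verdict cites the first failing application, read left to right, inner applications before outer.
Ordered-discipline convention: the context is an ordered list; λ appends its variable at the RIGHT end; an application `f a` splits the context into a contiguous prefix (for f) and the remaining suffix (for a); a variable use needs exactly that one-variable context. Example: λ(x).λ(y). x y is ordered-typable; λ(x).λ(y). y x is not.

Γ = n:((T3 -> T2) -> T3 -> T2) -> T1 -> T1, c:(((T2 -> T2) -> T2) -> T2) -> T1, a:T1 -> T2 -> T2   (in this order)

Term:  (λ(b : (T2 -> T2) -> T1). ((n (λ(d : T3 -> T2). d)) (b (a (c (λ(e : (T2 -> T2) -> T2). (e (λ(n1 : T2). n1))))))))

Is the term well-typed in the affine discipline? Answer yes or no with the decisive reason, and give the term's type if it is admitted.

yes — n, c, a, b, d, e, n1: no repeats, contraction unneeded; term : ((T2 -> T2) -> T1) -> T1
use counts: n: 1; c: 1; a: 1; b [bound]: 1; d [bound]: 1; e [bound]: 1; n1 [bound]: 1
uses in reading order: n, d, b, a, c, e, n1
typing: well-typed — term : ((T2 -> T2) -> T1) -> T1
summary: ordered ✗; linear ✓; affine ✓; relevant ✓; unrestricted ✓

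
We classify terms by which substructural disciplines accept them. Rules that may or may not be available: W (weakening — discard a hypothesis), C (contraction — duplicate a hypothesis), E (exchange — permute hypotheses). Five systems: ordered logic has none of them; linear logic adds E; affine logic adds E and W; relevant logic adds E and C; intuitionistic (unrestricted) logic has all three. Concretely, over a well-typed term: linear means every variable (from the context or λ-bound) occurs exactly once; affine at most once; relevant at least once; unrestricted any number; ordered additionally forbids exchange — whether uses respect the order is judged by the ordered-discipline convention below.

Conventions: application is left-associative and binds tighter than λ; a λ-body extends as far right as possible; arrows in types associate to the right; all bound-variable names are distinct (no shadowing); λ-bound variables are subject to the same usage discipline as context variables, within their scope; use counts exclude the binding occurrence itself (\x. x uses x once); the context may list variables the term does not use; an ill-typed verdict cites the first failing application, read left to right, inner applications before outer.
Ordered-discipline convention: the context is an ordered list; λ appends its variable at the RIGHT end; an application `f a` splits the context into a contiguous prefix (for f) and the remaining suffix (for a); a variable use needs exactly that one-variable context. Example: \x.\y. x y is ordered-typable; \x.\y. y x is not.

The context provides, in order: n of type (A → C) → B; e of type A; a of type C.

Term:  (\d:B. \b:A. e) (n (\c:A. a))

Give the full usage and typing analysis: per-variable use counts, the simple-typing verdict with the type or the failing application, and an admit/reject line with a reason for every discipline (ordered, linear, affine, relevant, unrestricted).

counts: n ×1; e ×1; a ×1; d (bound) ×0; b (bound) ×0; c (bound) ×0
use order (left to right): e, n, a
typing: well-typed at A → A
ordered ✗ (d, b, c never used (weakening))
linear ✗ (d, b, c never used (weakening))
affine ✓ (n, e, a, d, b, c: no repeats, contraction unneeded)
relevant ✗ (d, b, c never used (weakening))
unrestricted ✓ (well-typed at A → A; no restrictions here)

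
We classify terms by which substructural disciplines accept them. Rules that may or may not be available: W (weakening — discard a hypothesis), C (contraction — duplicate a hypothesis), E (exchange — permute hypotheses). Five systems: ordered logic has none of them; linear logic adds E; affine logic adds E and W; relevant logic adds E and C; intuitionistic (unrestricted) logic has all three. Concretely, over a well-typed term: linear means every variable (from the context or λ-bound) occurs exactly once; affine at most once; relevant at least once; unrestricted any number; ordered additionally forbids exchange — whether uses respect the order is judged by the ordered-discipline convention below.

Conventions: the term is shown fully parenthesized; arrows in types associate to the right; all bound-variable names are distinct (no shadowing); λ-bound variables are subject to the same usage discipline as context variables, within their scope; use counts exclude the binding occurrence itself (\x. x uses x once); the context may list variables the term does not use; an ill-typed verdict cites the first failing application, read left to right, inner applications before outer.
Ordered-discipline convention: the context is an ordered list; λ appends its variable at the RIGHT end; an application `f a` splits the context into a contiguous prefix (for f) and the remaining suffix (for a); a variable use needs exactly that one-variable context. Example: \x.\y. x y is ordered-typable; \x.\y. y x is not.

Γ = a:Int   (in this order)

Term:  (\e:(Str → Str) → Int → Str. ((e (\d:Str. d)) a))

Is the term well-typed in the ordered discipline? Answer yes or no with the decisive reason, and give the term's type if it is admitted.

no — no contiguous prefix/suffix split fits e, d, a
usage: a ×1, e (λ-bound) ×1, d (λ-bound) ×1
use order (left to right): e, d, a
typing: well-typed — term : ((Str → Str) → Int → Str) → Str
across the five disciplines: ordered ✗ · linear ✓ · affine ✓ · relevant ✓ · unrestricted ✓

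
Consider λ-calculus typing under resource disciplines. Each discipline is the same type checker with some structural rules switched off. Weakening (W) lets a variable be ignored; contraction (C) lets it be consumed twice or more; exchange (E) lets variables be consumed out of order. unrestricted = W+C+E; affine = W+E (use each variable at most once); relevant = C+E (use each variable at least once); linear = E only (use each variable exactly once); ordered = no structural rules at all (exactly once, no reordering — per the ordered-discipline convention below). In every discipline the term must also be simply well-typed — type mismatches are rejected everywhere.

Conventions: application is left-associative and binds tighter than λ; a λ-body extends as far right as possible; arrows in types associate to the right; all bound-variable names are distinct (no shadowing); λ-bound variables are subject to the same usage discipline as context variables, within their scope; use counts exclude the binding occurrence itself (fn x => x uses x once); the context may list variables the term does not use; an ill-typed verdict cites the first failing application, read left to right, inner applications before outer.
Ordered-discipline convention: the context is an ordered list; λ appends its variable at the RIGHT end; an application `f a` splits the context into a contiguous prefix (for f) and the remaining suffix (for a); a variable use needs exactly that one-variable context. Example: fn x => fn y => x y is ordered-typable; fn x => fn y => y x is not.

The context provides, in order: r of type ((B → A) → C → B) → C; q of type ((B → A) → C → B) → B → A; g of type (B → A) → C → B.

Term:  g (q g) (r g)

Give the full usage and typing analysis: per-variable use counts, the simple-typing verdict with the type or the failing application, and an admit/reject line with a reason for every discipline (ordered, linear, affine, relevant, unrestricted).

usage: r: 1×; q: 1×; g: 3×
use order (left to right): g, q, g, r, g
typing: well-typed — term : B
ordered: ✗ — g ×3 used more than once (contraction)
linear: ✗ — g ×3 used more than once (contraction)
affine: ✗ — g ×3 used more than once (contraction)
relevant: ✓ — at least one use each (r, q, g)
unrestricted: ✓ — type-checks (B) and nothing is barred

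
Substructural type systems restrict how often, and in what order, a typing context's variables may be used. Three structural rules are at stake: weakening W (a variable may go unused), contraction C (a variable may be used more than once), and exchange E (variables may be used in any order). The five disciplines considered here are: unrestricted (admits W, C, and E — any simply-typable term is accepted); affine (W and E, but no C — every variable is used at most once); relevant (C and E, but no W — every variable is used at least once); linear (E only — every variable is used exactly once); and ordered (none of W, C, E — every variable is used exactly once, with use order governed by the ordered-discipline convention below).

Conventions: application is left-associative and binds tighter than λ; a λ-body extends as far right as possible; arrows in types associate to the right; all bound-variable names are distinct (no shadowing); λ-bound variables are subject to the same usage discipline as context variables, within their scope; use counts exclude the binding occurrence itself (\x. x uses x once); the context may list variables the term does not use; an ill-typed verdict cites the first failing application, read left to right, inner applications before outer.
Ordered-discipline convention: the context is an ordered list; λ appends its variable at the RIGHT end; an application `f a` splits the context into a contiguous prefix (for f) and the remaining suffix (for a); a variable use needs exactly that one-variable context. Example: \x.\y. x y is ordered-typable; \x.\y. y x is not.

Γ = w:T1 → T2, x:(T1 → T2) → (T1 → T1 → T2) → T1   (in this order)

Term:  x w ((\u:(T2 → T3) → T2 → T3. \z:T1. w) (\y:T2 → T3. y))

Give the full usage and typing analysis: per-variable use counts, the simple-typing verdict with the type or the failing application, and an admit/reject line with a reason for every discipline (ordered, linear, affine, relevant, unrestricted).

variable uses: w: 2×; x: 1×; u (bound): 0×; z (bound): 0×; y (bound): 1×
left-to-right use order: x, w, w, y
typing: ✓ — T1
ordered ✗ (uses contraction: w ×2; u, z never used (weakening))
linear ✗ (uses contraction: w ×2; u, z never used (weakening))
affine ✗ (uses contraction: w ×2)
relevant ✗ (u, z never used (weakening))
unrestricted ✓ (type-checks (T1) and nothing is barred)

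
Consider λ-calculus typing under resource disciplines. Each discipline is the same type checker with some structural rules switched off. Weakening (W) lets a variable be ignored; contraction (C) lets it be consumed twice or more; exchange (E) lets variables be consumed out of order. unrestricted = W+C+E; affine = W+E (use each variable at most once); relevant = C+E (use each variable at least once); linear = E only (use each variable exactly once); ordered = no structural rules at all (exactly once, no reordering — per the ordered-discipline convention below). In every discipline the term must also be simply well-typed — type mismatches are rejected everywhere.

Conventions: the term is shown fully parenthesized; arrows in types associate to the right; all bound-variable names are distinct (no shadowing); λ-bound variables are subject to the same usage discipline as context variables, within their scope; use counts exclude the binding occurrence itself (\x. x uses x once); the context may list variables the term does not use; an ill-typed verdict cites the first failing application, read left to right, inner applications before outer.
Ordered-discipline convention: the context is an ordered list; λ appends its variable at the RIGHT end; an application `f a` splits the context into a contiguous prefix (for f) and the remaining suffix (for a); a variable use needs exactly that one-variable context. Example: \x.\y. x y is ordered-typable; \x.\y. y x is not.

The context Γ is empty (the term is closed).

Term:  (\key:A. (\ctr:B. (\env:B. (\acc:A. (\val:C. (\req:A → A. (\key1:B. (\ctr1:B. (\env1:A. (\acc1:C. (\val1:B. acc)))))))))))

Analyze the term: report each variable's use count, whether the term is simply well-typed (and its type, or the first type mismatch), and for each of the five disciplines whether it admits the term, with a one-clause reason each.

usage: key [bound] ×0; ctr [bound] ×0; env [bound] ×0; acc [bound] ×1; val [bound] ×0; req [bound] ×0; key1 [bound] ×0; ctr1 [bound] ×0; env1 [bound] ×0; acc1 [bound] ×0; val1 [bound] ×0
order of uses: acc
typing: well-typed at A → B → B → A → C → (A → A) → B → B → A → C → B → A
ordered ✗ (key, ctr, env, val, req, key1, ctr1, env1, acc1, val1 left unused)
linear ✗ (key, ctr, env, val, req, key1, ctr1, env1, acc1, val1 left unused)
affine ✓ (at most one use each (key, ctr, env, acc, val, req, key1, ctr1, env1, acc1, val1))
relevant ✗ (key, ctr, env, val, req, key1, ctr1, env1, acc1, val1 left unused)
unrestricted ✓ (typability at A → B → B → A → C → (A → A) → B → B → A → C → B → A is all that's needed)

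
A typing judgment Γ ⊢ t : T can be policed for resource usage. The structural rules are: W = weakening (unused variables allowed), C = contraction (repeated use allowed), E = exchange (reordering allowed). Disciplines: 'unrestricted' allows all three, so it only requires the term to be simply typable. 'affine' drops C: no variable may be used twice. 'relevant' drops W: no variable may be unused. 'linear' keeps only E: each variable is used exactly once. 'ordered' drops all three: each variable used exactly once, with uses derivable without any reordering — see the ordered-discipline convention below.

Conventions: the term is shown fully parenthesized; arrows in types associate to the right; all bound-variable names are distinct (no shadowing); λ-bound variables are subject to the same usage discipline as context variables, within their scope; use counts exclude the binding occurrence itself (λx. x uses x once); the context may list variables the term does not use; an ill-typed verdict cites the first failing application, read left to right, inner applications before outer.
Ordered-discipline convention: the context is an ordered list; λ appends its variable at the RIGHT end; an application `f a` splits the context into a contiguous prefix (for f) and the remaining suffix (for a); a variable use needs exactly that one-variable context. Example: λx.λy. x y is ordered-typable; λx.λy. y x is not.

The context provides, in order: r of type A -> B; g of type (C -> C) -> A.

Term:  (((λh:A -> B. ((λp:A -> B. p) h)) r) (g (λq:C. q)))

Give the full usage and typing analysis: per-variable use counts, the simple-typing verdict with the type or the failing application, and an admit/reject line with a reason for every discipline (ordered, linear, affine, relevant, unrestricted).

variable uses: r: 1×, g: 1×, h (bound): 1×, p (bound): 1×, q (bound): 1×
uses in reading order: p, h, r, g, q
typing: ✓ — B
ordered: ✓, one use each (r, g, h, p, q); ordered split holds
linear: ✓, exactly-once usage across r, g, h, p, q
affine: ✓, none of r, g, h, p, q used more than once
relevant: ✓, none of r, g, h, p, q goes unused
unrestricted: ✓, type-checks (B) and nothing is barred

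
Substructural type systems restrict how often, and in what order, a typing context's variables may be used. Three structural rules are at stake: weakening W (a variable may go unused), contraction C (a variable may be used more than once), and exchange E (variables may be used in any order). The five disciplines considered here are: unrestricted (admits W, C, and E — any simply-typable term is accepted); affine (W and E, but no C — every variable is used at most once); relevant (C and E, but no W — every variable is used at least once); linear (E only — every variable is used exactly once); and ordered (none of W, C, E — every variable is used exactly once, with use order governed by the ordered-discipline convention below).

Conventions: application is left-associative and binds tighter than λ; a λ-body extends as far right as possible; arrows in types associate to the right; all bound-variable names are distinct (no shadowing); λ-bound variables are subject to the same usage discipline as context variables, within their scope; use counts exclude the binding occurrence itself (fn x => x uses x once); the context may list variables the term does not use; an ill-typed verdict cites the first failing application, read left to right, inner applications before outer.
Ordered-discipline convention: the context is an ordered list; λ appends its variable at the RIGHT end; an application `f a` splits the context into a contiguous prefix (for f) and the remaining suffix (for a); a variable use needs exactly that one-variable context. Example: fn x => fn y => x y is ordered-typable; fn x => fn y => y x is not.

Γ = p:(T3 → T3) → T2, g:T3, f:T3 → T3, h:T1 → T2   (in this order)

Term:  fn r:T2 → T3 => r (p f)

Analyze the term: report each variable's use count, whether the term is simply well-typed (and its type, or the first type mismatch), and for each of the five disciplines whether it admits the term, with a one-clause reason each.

usage: p ×1; g ×0; f ×1; h ×0; r [bound] ×1
uses in reading order: r, p, f
typing: well-typed at (T2 → T3) → T3
ordered ✗ (unused: g, h — weakening required)
linear ✗ (unused: g, h — weakening required)
affine ✓ (at most one use each (p, g, f, h, r))
relevant ✗ (unused: g, h — weakening required)
unrestricted ✓ (typability at (T2 → T3) → T3 is all that's needed)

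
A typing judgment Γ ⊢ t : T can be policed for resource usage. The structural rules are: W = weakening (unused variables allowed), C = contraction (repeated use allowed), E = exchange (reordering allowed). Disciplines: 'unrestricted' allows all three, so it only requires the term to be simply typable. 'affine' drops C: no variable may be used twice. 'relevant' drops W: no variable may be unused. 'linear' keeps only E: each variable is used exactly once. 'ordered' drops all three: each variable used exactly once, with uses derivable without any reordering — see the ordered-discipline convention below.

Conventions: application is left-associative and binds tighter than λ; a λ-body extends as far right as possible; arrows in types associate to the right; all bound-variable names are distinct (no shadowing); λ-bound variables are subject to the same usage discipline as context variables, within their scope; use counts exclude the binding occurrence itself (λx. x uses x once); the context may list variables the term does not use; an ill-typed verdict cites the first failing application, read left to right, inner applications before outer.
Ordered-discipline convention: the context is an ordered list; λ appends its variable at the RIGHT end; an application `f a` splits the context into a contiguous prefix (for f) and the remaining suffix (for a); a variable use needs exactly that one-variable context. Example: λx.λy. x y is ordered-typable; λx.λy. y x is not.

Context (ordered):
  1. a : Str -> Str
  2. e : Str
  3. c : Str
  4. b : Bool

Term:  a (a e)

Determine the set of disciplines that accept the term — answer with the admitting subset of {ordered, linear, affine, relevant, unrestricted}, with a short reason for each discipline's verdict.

accepted by: unrestricted
variable uses: a: 2; e: 1; c: 0; b: 0
use order (left to right): a, a, e
typing: ✓ — Str
ordered: ✗ — uses contraction: a ×2; c, b never used (weakening)
linear: ✗ — uses contraction: a ×2; c, b never used (weakening)
affine: ✗ — uses contraction: a ×2
relevant: ✗ — c, b never used (weakening)
unrestricted: ✓ — typability at Str is all that's needed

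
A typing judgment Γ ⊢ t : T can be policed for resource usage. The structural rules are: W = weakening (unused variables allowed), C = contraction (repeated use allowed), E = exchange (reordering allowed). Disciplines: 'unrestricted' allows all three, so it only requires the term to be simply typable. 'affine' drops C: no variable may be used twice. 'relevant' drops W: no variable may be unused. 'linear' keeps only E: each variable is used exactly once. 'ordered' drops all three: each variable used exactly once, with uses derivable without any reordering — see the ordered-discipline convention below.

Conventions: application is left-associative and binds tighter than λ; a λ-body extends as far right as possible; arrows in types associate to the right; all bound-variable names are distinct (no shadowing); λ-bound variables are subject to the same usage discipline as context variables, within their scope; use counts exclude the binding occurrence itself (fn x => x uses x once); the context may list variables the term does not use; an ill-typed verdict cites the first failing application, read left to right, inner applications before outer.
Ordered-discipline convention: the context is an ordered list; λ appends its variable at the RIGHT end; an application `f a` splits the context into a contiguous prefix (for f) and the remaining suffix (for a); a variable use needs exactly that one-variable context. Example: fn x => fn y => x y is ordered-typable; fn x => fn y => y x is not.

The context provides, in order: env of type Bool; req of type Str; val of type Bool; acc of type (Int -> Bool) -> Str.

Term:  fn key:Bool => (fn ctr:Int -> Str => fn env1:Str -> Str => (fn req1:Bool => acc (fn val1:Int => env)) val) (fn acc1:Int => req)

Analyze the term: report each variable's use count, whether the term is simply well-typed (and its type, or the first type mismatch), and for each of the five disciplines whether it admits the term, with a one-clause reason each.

counts: env: 1, req: 1, val: 1, acc: 1, key [bound]: 0, ctr [bound]: 0, env1 [bound]: 0, req1 [bound]: 0, val1 [bound]: 0, acc1 [bound]: 0
left-to-right use order: acc, env, val, req
typing: ✓ — Bool -> (Str -> Str) -> Str
ordered: ✗, needs weakening: key, ctr, env1, req1, val1, acc1 unused
linear: ✗, needs weakening: key, ctr, env1, req1, val1, acc1 unused
affine: ✓, at most one use each (env, req, val, acc, key, ctr, env1, req1, val1, acc1)
relevant: ✗, needs weakening: key, ctr, env1, req1, val1, acc1 unused
unrestricted: ✓, typability at Bool -> (Str -> Str) -> Str is all that's needed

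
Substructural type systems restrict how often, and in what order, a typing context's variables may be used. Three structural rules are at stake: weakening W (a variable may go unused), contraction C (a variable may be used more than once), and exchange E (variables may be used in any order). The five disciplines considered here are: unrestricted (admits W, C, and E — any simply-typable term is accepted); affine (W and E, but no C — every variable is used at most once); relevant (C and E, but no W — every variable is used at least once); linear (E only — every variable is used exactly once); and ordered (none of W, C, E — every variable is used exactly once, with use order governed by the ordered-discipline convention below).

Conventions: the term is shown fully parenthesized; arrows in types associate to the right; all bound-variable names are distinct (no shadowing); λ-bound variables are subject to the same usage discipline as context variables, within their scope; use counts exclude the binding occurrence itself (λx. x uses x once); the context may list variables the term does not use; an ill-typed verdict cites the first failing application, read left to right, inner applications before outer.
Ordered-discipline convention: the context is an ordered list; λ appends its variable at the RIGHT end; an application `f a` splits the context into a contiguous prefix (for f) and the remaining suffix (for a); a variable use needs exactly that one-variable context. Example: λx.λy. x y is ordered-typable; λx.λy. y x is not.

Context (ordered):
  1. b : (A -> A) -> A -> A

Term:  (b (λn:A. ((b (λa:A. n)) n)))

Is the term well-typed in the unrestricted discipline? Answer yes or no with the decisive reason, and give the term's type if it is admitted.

yes — type-checks (A -> A) and nothing is barred; term : A -> A
counts: b=2, n [bound]=2, a [bound]=0
uses in reading order: b, b, n, n
typing: the term checks, with type A -> A
per-discipline verdicts: ordered ✗ · linear ✗ · affine ✗ · relevant ✗ · unrestricted ✓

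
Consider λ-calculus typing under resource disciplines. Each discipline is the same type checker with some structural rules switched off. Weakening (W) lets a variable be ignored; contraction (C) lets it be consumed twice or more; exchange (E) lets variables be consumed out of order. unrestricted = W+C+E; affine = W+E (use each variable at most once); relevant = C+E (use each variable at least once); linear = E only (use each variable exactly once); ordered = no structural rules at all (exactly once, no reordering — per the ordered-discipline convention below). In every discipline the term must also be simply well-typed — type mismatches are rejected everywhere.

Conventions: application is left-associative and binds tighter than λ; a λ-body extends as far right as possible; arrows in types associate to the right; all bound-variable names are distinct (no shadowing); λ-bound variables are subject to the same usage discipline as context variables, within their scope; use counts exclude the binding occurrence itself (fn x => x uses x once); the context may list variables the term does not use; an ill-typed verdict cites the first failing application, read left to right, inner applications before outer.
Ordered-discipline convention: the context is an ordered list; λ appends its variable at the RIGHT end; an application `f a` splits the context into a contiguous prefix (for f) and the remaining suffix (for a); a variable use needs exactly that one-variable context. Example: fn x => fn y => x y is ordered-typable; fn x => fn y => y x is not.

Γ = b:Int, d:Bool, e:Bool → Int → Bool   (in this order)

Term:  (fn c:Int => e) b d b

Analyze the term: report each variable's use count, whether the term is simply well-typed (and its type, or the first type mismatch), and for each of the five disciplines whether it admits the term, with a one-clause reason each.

variable uses: b: 2×; d: 1×; e: 1×; c [bound]: 0×
order of uses: e, b, d, b
typing: well-typed — term : Bool
ordered: ✗, needs contraction — b ×2; needs weakening: c unused
linear: ✗, needs contraction — b ×2; needs weakening: c unused
affine: ✗, needs contraction — b ×2
relevant: ✗, needs weakening: c unused
unrestricted: ✓, well-typed at Bool; no restrictions here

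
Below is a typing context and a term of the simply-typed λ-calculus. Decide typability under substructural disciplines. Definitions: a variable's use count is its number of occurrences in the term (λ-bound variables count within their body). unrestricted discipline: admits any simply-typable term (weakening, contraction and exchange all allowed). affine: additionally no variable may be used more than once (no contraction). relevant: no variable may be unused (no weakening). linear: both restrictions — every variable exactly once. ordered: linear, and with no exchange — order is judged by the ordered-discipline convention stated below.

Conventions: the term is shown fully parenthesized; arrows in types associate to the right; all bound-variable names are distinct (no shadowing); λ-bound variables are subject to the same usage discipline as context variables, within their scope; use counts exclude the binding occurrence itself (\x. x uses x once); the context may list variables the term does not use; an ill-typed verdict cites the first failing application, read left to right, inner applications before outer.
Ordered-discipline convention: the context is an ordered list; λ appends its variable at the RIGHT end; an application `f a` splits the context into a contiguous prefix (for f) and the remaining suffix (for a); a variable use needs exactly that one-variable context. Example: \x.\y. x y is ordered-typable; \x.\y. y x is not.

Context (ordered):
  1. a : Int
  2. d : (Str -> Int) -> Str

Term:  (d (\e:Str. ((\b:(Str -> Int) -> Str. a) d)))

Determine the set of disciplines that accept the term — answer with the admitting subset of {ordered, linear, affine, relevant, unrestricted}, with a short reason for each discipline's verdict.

admitted in: unrestricted
variable uses: a=1, d=2, e [bound]=0, b [bound]=0
order of uses: d, a, d
typing: well-typed at Str
ordered: ✗, uses contraction: d ×2; unused: e, b — weakening required
linear: ✗, uses contraction: d ×2; unused: e, b — weakening required
affine: ✗, uses contraction: d ×2
relevant: ✗, unused: e, b — weakening required
unrestricted: ✓, simply typable at Str; W, C, E all held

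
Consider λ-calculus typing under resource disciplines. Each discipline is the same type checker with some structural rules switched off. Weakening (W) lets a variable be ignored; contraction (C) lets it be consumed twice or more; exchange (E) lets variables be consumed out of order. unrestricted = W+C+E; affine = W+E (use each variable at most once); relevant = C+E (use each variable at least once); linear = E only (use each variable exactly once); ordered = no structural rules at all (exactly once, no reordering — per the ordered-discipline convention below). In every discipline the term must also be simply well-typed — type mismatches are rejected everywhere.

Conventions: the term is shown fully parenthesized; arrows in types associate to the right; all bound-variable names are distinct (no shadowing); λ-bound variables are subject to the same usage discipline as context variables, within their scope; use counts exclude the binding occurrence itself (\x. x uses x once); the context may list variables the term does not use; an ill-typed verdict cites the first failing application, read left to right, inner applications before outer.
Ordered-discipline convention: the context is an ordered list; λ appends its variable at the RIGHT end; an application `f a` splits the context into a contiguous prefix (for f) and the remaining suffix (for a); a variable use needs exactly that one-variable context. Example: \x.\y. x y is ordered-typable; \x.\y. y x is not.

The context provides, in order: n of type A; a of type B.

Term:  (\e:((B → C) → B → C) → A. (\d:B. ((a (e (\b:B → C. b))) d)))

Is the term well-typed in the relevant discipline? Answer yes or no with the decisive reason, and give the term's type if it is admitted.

no — the type mismatch rejects it
use counts: n: 0×, a: 1×, e [bound]: 1×, d [bound]: 1×, b [bound]: 1×
use order (left to right): a, e, b, d
typing: ill-typed: non-arrow in function slot: B
per-discipline verdicts: ordered ✗ · linear ✗ · affine ✗ · relevant ✗ · unrestricted ✗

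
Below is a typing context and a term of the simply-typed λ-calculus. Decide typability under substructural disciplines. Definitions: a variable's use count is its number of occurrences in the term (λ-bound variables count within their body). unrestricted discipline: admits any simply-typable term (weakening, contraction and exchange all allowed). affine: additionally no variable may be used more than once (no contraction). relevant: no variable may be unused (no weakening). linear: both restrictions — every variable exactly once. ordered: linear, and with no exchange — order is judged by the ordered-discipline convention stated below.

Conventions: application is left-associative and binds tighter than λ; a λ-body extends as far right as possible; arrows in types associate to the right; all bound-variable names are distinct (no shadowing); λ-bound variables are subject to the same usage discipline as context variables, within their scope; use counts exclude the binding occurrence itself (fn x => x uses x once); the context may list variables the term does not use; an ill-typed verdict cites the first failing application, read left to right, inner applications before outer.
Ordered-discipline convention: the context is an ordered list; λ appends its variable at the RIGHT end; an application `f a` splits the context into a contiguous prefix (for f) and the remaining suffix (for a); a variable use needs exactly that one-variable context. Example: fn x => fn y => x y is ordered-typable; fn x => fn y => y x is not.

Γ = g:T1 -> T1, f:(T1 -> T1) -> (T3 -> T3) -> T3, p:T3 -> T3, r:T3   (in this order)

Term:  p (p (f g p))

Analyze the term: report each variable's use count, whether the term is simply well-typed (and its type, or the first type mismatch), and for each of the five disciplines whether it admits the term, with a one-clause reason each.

use counts: g: 1×; f: 1×; p: 3×; r: 0×
left-to-right use order: p, p, f, g, p
typing: well-typed — term : T3
ordered: ✗ — repeated use of p ×3; needs weakening: r unused
linear: ✗ — repeated use of p ×3; needs weakening: r unused
affine: ✗ — repeated use of p ×3
relevant: ✗ — needs weakening: r unused
unrestricted: ✓ — typability at T3 is all that's needed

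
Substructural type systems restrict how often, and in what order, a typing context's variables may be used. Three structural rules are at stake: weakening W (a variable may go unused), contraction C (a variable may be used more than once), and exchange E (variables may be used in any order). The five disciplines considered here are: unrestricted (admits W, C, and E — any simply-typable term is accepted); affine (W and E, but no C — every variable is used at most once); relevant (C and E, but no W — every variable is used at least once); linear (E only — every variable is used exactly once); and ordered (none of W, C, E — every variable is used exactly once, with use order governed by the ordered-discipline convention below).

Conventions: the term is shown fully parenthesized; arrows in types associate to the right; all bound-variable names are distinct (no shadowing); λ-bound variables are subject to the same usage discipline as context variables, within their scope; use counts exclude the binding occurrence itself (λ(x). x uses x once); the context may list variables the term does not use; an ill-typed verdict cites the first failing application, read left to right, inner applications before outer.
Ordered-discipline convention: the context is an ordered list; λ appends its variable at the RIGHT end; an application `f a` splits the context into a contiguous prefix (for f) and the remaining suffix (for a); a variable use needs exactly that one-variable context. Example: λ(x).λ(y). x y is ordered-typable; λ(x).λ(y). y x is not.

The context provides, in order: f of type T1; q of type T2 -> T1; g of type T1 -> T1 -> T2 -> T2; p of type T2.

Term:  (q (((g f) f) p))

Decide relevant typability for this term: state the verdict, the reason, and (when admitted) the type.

yes — f, q, g, p: all used, weakening unneeded; term : T1
usage: f: 2; q: 1; g: 1; p: 1
uses in reading order: q, g, f, f, p
typing: the term checks, with type T1
all disciplines: ordered ✗ | linear ✗ | affine ✗ | relevant ✓ | unrestricted ✓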